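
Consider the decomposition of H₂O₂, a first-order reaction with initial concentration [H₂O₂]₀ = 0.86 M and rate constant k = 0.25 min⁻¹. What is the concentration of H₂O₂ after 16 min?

0.01575 M

Step 1: For a first-order reaction: [H₂O₂] = [H₂O₂]₀ × e^(-kt)
Step 2: [H₂O₂] = 0.86 × e^(-0.25 × 16)
Step 3: [H₂O₂] = 0.86 × e^(-4)
Step 4: [H₂O₂] = 0.86 × 0.0183156 = 0.01575 M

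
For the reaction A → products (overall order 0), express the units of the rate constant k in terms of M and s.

M·s⁻¹

Step 1: For overall order n, rate = k × (concentration)^n.
Step 2: Rate has units M·s⁻¹; concentration term has units M^0.
Step 3: k = rate / (concentration)^n, so units of k = M^(1-0)·s⁻¹ = M·s⁻¹.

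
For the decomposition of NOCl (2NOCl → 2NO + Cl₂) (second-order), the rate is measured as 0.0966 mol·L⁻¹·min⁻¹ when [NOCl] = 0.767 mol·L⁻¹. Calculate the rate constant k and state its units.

0.1642 (mol·L⁻¹)⁻¹·min⁻¹

Step 1: rate = k[NOCl]^2, so k = rate / [NOCl]^2.
Step 2: k = 0.0966 / (0.767)^2 = 0.0966 / 0.5883.
Step 3: k = 0.1642 (mol·L⁻¹)⁻¹·min⁻¹.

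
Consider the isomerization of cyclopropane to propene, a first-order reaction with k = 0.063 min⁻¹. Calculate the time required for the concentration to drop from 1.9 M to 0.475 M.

22 min

Step 1: For first-order: t = ln([cyclopropane]₀/[cyclopropane])/k
Step 2: t = ln(1.9/0.475)/0.063
Step 3: t = ln(4)/0.063
Step 4: t = 1.386/0.063 = 22 min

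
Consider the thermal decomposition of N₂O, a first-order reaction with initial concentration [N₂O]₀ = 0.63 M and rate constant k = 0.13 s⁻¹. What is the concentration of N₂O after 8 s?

0.2227 M

Step 1: For a first-order reaction: [N₂O] = [N₂O]₀ × e^(-kt)
Step 2: [N₂O] = 0.63 × e^(-0.13 × 8)
Step 3: [N₂O] = 0.63 × e^(-1.04)
Step 4: [N₂O] = 0.63 × 0.353455 = 0.2227 M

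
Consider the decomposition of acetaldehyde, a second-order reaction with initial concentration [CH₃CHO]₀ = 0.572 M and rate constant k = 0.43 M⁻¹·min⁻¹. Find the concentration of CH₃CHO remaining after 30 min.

0.06827 M

Step 1: For a second-order reaction: 1/[CH₃CHO] = 1/[CH₃CHO]₀ + kt
Step 2: 1/[CH₃CHO] = 1/0.572 + 0.43 × 30
Step 3: 1/[CH₃CHO] = 1.748 + 12.9 = 14.65
Step 4: [CH₃CHO] = 1/14.65 = 0.06827 M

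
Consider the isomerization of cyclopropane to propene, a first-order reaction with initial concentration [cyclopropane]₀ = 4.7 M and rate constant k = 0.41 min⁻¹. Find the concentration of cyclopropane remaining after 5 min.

0.6051 M

Step 1: For a first-order reaction: [cyclopropane] = [cyclopropane]₀ × e^(-kt)
Step 2: [cyclopropane] = 4.7 × e^(-0.41 × 5)
Step 3: [cyclopropane] = 4.7 × e^(-2.05)
Step 4: [cyclopropane] = 4.7 × 0.128735 = 0.6051 M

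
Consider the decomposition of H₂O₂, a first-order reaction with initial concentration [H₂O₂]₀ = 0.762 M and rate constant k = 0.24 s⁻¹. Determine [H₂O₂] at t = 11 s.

0.05438 M

Step 1: For a first-order reaction: [H₂O₂] = [H₂O₂]₀ × e^(-kt)
Step 2: [H₂O₂] = 0.762 × e^(-0.24 × 11)
Step 3: [H₂O₂] = 0.762 × e^(-2.64)
Step 4: [H₂O₂] = 0.762 × 0.0713613 = 0.05438 M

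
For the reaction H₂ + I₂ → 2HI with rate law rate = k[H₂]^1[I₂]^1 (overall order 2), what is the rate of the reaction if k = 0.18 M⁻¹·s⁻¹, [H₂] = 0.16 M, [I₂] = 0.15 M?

0.00432 M/s

Step 1: The rate law is rate = k[H₂]^1[I₂]^1, overall order = 1+1 = 2
Step 2: Substitute values: rate = 0.18 × (0.16)^1 × (0.15)^1
Step 3: rate = 0.18 × 0.16 × 0.15 = 0.00432 M/s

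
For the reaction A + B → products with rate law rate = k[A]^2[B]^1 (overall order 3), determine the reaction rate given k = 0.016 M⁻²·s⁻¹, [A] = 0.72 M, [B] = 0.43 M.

0.003567 M/s

Step 1: The rate law is rate = k[A]^2[B]^1, overall order = 2+1 = 3
Step 2: Substitute values: rate = 0.016 × (0.72)^2 × (0.43)^1
Step 3: rate = 0.016 × 0.5184 × 0.43 = 0.00356659 M/s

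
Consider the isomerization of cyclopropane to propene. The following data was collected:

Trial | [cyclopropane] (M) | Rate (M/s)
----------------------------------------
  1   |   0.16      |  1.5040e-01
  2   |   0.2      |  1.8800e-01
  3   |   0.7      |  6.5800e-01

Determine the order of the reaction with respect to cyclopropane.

first order (1)

Step 1: Compare trials to find order n where rate₂/rate₁ = ([cyclopropane]₂/[cyclopropane]₁)^n
Step 2: rate₂/rate₁ = 1.8800e-01/1.5040e-01 = 1.25
Step 3: [cyclopropane]₂/[cyclopropane]₁ = 0.2/0.16 = 1.25
Step 4: n = ln(1.25)/ln(1.25) = 1.00 ≈ 1
Step 5: The reaction is first order in cyclopropane.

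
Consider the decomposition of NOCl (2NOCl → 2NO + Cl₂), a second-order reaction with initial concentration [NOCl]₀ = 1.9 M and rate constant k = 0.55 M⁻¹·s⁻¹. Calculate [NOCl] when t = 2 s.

0.6149 M

Step 1: For a second-order reaction: 1/[NOCl] = 1/[NOCl]₀ + kt
Step 2: 1/[NOCl] = 1/1.9 + 0.55 × 2
Step 3: 1/[NOCl] = 0.5263 + 1.1 = 1.626
Step 4: [NOCl] = 1/1.626 = 0.6149 M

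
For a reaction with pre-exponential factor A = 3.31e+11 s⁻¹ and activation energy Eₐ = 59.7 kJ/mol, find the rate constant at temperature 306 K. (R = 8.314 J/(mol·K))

2.13e+01 s⁻¹

Step 1: Use the Arrhenius equation: k = A × exp(-Eₐ/RT)
Step 2: Convert Eₐ to J/mol: 59.7 kJ/mol = 59700 J/mol
Step 3: Calculate the exponent: -Eₐ/(RT) = -59700/(8.314 × 306) = -23.46621
Step 4: k = 3.31e+11 × exp(-23.46621)
Step 5: k = 3.31e+11 × 6.43805e-11 = 2.1310e+01 s⁻¹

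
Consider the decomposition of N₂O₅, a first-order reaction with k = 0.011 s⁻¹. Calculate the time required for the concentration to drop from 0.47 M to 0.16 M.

97.96 s

Step 1: For first-order: t = ln([N₂O₅]₀/[N₂O₅])/k
Step 2: t = ln(0.47/0.16)/0.011
Step 3: t = ln(2.937)/0.011
Step 4: t = 1.078/0.011 = 97.96 s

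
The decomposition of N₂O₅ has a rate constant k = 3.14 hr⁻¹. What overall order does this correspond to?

first order (1)

Step 1: The units of k for an nth-order reaction are (concentration)^(1-n)·(time)⁻¹.
Step 2: Here k has units hr⁻¹, so the concentration exponent is 0.
Step 3: 1 - n = 0 ⇒ n = 1. The reaction is first order.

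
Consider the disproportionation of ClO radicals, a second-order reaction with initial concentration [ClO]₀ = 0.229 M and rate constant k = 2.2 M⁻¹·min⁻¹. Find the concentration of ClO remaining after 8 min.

0.04552 M

Step 1: For a second-order reaction: 1/[ClO] = 1/[ClO]₀ + kt
Step 2: 1/[ClO] = 1/0.229 + 2.2 × 8
Step 3: 1/[ClO] = 4.367 + 17.6 = 21.97
Step 4: [ClO] = 1/21.97 = 0.04552 M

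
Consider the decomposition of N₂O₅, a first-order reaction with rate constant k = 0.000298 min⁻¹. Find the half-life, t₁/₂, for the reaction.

2326 min

Step 1: For a first-order reaction, t₁/₂ = ln(2)/k
Step 2: t₁/₂ = ln(2)/0.000298
Step 3: t₁/₂ = 0.6931/0.000298 = 2326 min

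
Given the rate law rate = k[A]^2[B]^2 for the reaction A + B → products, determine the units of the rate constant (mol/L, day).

(mol/L)⁻³·day⁻¹

Step 1: Overall order = 2 + 2 = 4.
Step 2: rate has units mol/L·day⁻¹; [A]^2[B]^2 has units (mol/L)^4.
Step 3: k = rate/([A]^2[B]^2), so units of k = (mol/L)^(1-4)·day⁻¹ = (mol/L)⁻³·day⁻¹.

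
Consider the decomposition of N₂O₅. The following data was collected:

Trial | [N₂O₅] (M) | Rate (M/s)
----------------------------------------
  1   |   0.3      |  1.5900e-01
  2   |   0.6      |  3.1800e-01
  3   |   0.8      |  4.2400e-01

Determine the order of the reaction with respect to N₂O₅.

first order (1)

Step 1: Compare trials to find order n where rate₂/rate₁ = ([N₂O₅]₂/[N₂O₅]₁)^n
Step 2: rate₂/rate₁ = 3.1800e-01/1.5900e-01 = 2
Step 3: [N₂O₅]₂/[N₂O₅]₁ = 0.6/0.3 = 2
Step 4: n = ln(2)/ln(2) = 1.00 ≈ 1
Step 5: The reaction is first order in N₂O₅.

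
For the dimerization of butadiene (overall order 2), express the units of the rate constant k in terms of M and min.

M⁻¹·min⁻¹

Step 1: For overall order n, rate = k × (concentration)^n.
Step 2: Rate has units M·min⁻¹; concentration term has units M^2.
Step 3: k = rate / (concentration)^n, so units of k = M^(1-2)·min⁻¹ = M⁻¹·min⁻¹.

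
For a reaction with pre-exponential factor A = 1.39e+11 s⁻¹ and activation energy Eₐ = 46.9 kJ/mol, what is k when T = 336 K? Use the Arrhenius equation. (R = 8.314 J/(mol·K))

7.11e+03 s⁻¹

Step 1: Use the Arrhenius equation: k = A × exp(-Eₐ/RT)
Step 2: Convert Eₐ to J/mol: 46.9 kJ/mol = 46900 J/mol
Step 3: Calculate the exponent: -Eₐ/(RT) = -46900/(8.314 × 336) = -16.78895
Step 4: k = 1.39e+11 × exp(-16.78895)
Step 5: k = 1.39e+11 × 5.11272e-08 = 7.1067e+03 s⁻¹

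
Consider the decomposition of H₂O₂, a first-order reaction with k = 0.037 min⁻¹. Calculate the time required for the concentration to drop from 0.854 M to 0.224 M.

36.17 min

Step 1: For first-order: t = ln([H₂O₂]₀/[H₂O₂])/k
Step 2: t = ln(0.854/0.224)/0.037
Step 3: t = ln(3.812)/0.037
Step 4: t = 1.338/0.037 = 36.17 min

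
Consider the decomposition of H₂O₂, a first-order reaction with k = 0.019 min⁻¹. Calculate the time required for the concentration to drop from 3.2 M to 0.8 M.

72.96 min

Step 1: For first-order: t = ln([H₂O₂]₀/[H₂O₂])/k
Step 2: t = ln(3.2/0.8)/0.019
Step 3: t = ln(4)/0.019
Step 4: t = 1.386/0.019 = 72.96 min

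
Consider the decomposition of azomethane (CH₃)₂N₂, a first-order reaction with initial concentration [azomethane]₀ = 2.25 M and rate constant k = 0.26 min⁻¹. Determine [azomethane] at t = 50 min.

5.086e-06 M

Step 1: For a first-order reaction: [azomethane] = [azomethane]₀ × e^(-kt)
Step 2: [azomethane] = 2.25 × e^(-0.26 × 50)
Step 3: [azomethane] = 2.25 × e^(-13)
Step 4: [azomethane] = 2.25 × 2.26033e-06 = 5.086e-06 M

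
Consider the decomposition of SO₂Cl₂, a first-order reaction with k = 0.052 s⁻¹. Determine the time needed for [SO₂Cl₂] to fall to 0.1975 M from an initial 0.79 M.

26.66 s

Step 1: For first-order: t = ln([SO₂Cl₂]₀/[SO₂Cl₂])/k
Step 2: t = ln(0.79/0.1975)/0.052
Step 3: t = ln(4)/0.052
Step 4: t = 1.386/0.052 = 26.66 s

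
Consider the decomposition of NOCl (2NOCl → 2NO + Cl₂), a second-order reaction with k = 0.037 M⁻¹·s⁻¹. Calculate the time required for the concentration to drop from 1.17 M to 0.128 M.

188 s

Step 1: For second-order: t = (1/[NOCl] - 1/[NOCl]₀)/k
Step 2: t = (1/0.128 - 1/1.17)/0.037
Step 3: t = (7.812 - 0.8547)/0.037
Step 4: t = 6.958/0.037 = 188 s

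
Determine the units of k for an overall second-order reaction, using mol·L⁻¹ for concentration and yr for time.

(mol·L⁻¹)⁻¹·yr⁻¹

Step 1: For overall order n, rate = k × (concentration)^n.
Step 2: Rate has units mol·L⁻¹·yr⁻¹; concentration term has units (mol·L⁻¹)^2.
Step 3: k = rate / (concentration)^n, so units of k = (mol·L⁻¹)^(1-2)·yr⁻¹ = (mol·L⁻¹)⁻¹·yr⁻¹.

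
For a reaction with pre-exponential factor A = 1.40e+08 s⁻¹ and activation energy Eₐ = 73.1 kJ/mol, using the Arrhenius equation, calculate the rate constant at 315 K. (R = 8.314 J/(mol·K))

1.06e-04 s⁻¹

Step 1: Use the Arrhenius equation: k = A × exp(-Eₐ/RT)
Step 2: Convert Eₐ to J/mol: 73.1 kJ/mol = 73100 J/mol
Step 3: Calculate the exponent: -Eₐ/(RT) = -73100/(8.314 × 315) = -27.91238
Step 4: k = 1.40e+08 × exp(-27.91238)
Step 5: k = 1.40e+08 × 7.54757e-13 = 1.0567e-04 s⁻¹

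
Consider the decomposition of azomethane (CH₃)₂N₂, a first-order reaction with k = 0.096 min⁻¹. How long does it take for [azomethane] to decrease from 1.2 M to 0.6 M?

7.22 min

Step 1: For first-order: t = ln([azomethane]₀/[azomethane])/k
Step 2: t = ln(1.2/0.6)/0.096
Step 3: t = ln(2)/0.096
Step 4: t = 0.6931/0.096 = 7.22 min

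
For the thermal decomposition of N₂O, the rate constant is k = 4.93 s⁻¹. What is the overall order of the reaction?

first order (1)

Step 1: The units of k for an nth-order reaction are (concentration)^(1-n)·(time)⁻¹.
Step 2: Here k has units s⁻¹, so the concentration exponent is 0.
Step 3: 1 - n = 0 ⇒ n = 1. The reaction is first order.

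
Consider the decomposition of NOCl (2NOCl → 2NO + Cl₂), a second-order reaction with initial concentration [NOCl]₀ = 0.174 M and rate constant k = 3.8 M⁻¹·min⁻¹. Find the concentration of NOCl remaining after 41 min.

0.00619 M

Step 1: For a second-order reaction: 1/[NOCl] = 1/[NOCl]₀ + kt
Step 2: 1/[NOCl] = 1/0.174 + 3.8 × 41
Step 3: 1/[NOCl] = 5.747 + 155.8 = 161.5
Step 4: [NOCl] = 1/161.5 = 0.00619 M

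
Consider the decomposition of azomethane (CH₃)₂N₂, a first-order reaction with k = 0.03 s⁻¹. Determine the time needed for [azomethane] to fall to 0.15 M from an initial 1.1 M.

66.41 s

Step 1: For first-order: t = ln([azomethane]₀/[azomethane])/k
Step 2: t = ln(1.1/0.15)/0.03
Step 3: t = ln(7.333)/0.03
Step 4: t = 1.992/0.03 = 66.41 s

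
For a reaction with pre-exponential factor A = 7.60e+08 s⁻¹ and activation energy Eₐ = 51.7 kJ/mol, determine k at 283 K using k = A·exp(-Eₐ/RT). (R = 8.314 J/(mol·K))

2.18e-01 s⁻¹

Step 1: Use the Arrhenius equation: k = A × exp(-Eₐ/RT)
Step 2: Convert Eₐ to J/mol: 51.7 kJ/mol = 51700 J/mol
Step 3: Calculate the exponent: -Eₐ/(RT) = -51700/(8.314 × 283) = -21.97324
Step 4: k = 7.60e+08 × exp(-21.97324)
Step 5: k = 7.60e+08 × 2.86512e-10 = 2.1775e-01 s⁻¹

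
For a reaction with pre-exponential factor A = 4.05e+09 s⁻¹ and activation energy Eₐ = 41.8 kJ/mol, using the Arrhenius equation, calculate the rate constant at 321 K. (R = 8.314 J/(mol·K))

6.39e+02 s⁻¹

Step 1: Use the Arrhenius equation: k = A × exp(-Eₐ/RT)
Step 2: Convert Eₐ to J/mol: 41.8 kJ/mol = 41800 J/mol
Step 3: Calculate the exponent: -Eₐ/(RT) = -41800/(8.314 × 321) = -15.66251
Step 4: k = 4.05e+09 × exp(-15.66251)
Step 5: k = 4.05e+09 × 1.57710e-07 = 6.3873e+02 s⁻¹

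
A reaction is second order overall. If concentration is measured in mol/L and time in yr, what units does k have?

(mol/L)⁻¹·yr⁻¹

Step 1: For overall order n, rate = k × (concentration)^n.
Step 2: Rate has units mol/L·yr⁻¹; concentration term has units (mol/L)^2.
Step 3: k = rate / (concentration)^n, so units of k = (mol/L)^(1-2)·yr⁻¹ = (mol/L)⁻¹·yr⁻¹.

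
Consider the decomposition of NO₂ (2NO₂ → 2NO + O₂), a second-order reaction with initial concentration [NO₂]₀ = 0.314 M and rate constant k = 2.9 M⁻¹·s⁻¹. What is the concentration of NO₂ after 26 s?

0.01273 M

Step 1: For a second-order reaction: 1/[NO₂] = 1/[NO₂]₀ + kt
Step 2: 1/[NO₂] = 1/0.314 + 2.9 × 26
Step 3: 1/[NO₂] = 3.185 + 75.4 = 78.58
Step 4: [NO₂] = 1/78.58 = 0.01273 M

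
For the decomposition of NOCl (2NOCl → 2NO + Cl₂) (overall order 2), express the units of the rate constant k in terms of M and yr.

M⁻¹·yr⁻¹

Step 1: For overall order n, rate = k × (concentration)^n.
Step 2: Rate has units M·yr⁻¹; concentration term has units M^2.
Step 3: k = rate / (concentration)^n, so units of k = M^(1-2)·yr⁻¹ = M⁻¹·yr⁻¹.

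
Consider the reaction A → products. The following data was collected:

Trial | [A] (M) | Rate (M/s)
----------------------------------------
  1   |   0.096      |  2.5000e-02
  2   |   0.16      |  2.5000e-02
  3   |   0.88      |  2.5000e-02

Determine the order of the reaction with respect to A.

zeroth order (0)

Step 1: Compare trials - when concentration changes, rate stays constant.
Step 2: rate₂/rate₁ = 2.5000e-02/2.5000e-02 = 1
Step 3: [A]₂/[A]₁ = 0.16/0.096 = 1.667
Step 4: Since rate ratio ≈ (conc ratio)^0, the reaction is zeroth order.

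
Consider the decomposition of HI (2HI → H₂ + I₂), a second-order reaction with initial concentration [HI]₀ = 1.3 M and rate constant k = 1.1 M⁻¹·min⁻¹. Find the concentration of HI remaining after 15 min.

0.05791 M

Step 1: For a second-order reaction: 1/[HI] = 1/[HI]₀ + kt
Step 2: 1/[HI] = 1/1.3 + 1.1 × 15
Step 3: 1/[HI] = 0.7692 + 16.5 = 17.27
Step 4: [HI] = 1/17.27 = 0.05791 M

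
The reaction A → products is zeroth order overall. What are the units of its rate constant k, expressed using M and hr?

M·hr⁻¹

Step 1: For overall order n, rate = k × (concentration)^n.
Step 2: Rate has units M·hr⁻¹; concentration term has units M^0.
Step 3: k = rate / (concentration)^n, so units of k = M^(1-0)·hr⁻¹ = M·hr⁻¹.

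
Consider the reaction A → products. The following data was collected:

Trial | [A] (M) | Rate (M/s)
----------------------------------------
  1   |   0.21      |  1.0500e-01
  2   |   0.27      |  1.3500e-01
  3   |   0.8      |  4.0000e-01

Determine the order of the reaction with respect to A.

first order (1)

Step 1: Compare trials to find order n where rate₂/rate₁ = ([A]₂/[A]₁)^n
Step 2: rate₂/rate₁ = 1.3500e-01/1.0500e-01 = 1.286
Step 3: [A]₂/[A]₁ = 0.27/0.21 = 1.286
Step 4: n = ln(1.286)/ln(1.286) = 1.00 ≈ 1
Step 5: The reaction is first order in A.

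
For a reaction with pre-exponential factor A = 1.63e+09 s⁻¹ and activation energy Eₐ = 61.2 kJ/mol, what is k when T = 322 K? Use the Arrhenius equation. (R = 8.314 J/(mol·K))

1.92e-01 s⁻¹

Step 1: Use the Arrhenius equation: k = A × exp(-Eₐ/RT)
Step 2: Convert Eₐ to J/mol: 61.2 kJ/mol = 61200 J/mol
Step 3: Calculate the exponent: -Eₐ/(RT) = -61200/(8.314 × 322) = -22.86049
Step 4: k = 1.63e+09 × exp(-22.86049)
Step 5: k = 1.63e+09 × 1.17982e-10 = 1.9231e-01 s⁻¹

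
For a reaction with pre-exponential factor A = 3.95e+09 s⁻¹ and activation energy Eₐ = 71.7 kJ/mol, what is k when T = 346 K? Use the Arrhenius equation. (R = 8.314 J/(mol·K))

5.91e-02 s⁻¹

Step 1: Use the Arrhenius equation: k = A × exp(-Eₐ/RT)
Step 2: Convert Eₐ to J/mol: 71.7 kJ/mol = 71700 J/mol
Step 3: Calculate the exponent: -Eₐ/(RT) = -71700/(8.314 × 346) = -24.92488
Step 4: k = 3.95e+09 × exp(-24.92488)
Step 5: k = 3.95e+09 × 1.49714e-11 = 5.9137e-02 s⁻¹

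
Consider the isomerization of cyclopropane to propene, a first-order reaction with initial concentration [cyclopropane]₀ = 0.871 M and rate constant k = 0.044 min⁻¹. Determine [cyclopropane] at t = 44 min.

0.1257 M

Step 1: For a first-order reaction: [cyclopropane] = [cyclopropane]₀ × e^(-kt)
Step 2: [cyclopropane] = 0.871 × e^(-0.044 × 44)
Step 3: [cyclopropane] = 0.871 × e^(-1.936)
Step 4: [cyclopropane] = 0.871 × 0.14428 = 0.1257 M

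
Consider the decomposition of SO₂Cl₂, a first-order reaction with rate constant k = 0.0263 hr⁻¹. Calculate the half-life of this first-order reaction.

26.36 hr

Step 1: For a first-order reaction, t₁/₂ = ln(2)/k
Step 2: t₁/₂ = ln(2)/0.0263
Step 3: t₁/₂ = 0.6931/0.0263 = 26.36 hr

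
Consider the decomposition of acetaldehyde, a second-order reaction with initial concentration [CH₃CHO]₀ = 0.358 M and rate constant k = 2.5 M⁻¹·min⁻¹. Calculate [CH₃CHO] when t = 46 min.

0.008489 M

Step 1: For a second-order reaction: 1/[CH₃CHO] = 1/[CH₃CHO]₀ + kt
Step 2: 1/[CH₃CHO] = 1/0.358 + 2.5 × 46
Step 3: 1/[CH₃CHO] = 2.793 + 115 = 117.8
Step 4: [CH₃CHO] = 1/117.8 = 0.008489 M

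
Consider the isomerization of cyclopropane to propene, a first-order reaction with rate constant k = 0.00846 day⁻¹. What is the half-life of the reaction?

81.93 day

Step 1: For a first-order reaction, t₁/₂ = ln(2)/k
Step 2: t₁/₂ = ln(2)/0.00846
Step 3: t₁/₂ = 0.6931/0.00846 = 81.93 day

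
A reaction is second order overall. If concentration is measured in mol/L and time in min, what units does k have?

(mol/L)⁻¹·min⁻¹

Step 1: For overall order n, rate = k × (concentration)^n.
Step 2: Rate has units mol/L·min⁻¹; concentration term has units (mol/L)^2.
Step 3: k = rate / (concentration)^n, so units of k = (mol/L)^(1-2)·min⁻¹ = (mol/L)⁻¹·min⁻¹.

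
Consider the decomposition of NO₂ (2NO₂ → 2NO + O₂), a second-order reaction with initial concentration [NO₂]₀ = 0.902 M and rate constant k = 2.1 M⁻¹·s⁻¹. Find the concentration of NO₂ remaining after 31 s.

0.0151 M

Step 1: For a second-order reaction: 1/[NO₂] = 1/[NO₂]₀ + kt
Step 2: 1/[NO₂] = 1/0.902 + 2.1 × 31
Step 3: 1/[NO₂] = 1.109 + 65.1 = 66.21
Step 4: [NO₂] = 1/66.21 = 0.0151 M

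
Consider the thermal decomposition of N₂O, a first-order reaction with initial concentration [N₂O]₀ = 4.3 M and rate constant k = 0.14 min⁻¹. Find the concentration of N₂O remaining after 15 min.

0.5266 M

Step 1: For a first-order reaction: [N₂O] = [N₂O]₀ × e^(-kt)
Step 2: [N₂O] = 4.3 × e^(-0.14 × 15)
Step 3: [N₂O] = 4.3 × e^(-2.1)
Step 4: [N₂O] = 4.3 × 0.122456 = 0.5266 M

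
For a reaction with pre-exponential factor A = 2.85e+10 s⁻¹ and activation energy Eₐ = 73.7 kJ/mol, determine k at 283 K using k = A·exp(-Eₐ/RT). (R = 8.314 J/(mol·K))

7.10e-04 s⁻¹

Step 1: Use the Arrhenius equation: k = A × exp(-Eₐ/RT)
Step 2: Convert Eₐ to J/mol: 73.7 kJ/mol = 73700 J/mol
Step 3: Calculate the exponent: -Eₐ/(RT) = -73700/(8.314 × 283) = -31.32355
Step 4: k = 2.85e+10 × exp(-31.32355)
Step 5: k = 2.85e+10 × 2.49089e-14 = 7.0990e-04 s⁻¹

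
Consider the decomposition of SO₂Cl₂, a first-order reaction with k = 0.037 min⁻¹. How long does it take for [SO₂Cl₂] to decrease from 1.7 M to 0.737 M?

22.59 min

Step 1: For first-order: t = ln([SO₂Cl₂]₀/[SO₂Cl₂])/k
Step 2: t = ln(1.7/0.737)/0.037
Step 3: t = ln(2.307)/0.037
Step 4: t = 0.8358/0.037 = 22.59 min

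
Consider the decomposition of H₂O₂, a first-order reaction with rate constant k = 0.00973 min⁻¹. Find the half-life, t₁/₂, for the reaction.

71.24 min

Step 1: For a first-order reaction, t₁/₂ = ln(2)/k
Step 2: t₁/₂ = ln(2)/0.00973
Step 3: t₁/₂ = 0.6931/0.00973 = 71.24 min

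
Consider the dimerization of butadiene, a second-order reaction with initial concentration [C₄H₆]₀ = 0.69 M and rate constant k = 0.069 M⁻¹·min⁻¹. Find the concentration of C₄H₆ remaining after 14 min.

0.414 M

Step 1: For a second-order reaction: 1/[C₄H₆] = 1/[C₄H₆]₀ + kt
Step 2: 1/[C₄H₆] = 1/0.69 + 0.069 × 14
Step 3: 1/[C₄H₆] = 1.449 + 0.966 = 2.415
Step 4: [C₄H₆] = 1/2.415 = 0.414 M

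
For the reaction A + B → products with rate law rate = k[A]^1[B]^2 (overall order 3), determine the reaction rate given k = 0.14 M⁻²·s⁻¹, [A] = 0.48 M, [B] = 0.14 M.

0.001317 M/s

Step 1: The rate law is rate = k[A]^1[B]^2, overall order = 1+2 = 3
Step 2: Substitute values: rate = 0.14 × (0.48)^1 × (0.14)^2
Step 3: rate = 0.14 × 0.48 × 0.0196 = 0.00131712 M/s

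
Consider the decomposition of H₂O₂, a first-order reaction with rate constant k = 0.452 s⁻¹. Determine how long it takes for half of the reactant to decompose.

1.534 s

Step 1: For a first-order reaction, t₁/₂ = ln(2)/k
Step 2: t₁/₂ = ln(2)/0.452
Step 3: t₁/₂ = 0.6931/0.452 = 1.534 s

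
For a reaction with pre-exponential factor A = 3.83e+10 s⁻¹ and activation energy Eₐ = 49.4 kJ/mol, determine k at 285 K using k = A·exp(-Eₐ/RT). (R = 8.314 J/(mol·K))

3.38e+01 s⁻¹

Step 1: Use the Arrhenius equation: k = A × exp(-Eₐ/RT)
Step 2: Convert Eₐ to J/mol: 49.4 kJ/mol = 49400 J/mol
Step 3: Calculate the exponent: -Eₐ/(RT) = -49400/(8.314 × 285) = -20.84837
Step 4: k = 3.83e+10 × exp(-20.84837)
Step 5: k = 3.83e+10 × 8.82405e-10 = 3.3796e+01 s⁻¹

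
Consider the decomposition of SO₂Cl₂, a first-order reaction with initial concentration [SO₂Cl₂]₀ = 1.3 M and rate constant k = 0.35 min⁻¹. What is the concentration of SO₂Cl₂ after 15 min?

0.006822 M

Step 1: For a first-order reaction: [SO₂Cl₂] = [SO₂Cl₂]₀ × e^(-kt)
Step 2: [SO₂Cl₂] = 1.3 × e^(-0.35 × 15)
Step 3: [SO₂Cl₂] = 1.3 × e^(-5.25)
Step 4: [SO₂Cl₂] = 1.3 × 0.00524752 = 0.006822 M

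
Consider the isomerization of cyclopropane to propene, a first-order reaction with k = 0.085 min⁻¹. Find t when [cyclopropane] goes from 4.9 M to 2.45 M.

8.155 min

Step 1: For first-order: t = ln([cyclopropane]₀/[cyclopropane])/k
Step 2: t = ln(4.9/2.45)/0.085
Step 3: t = ln(2)/0.085
Step 4: t = 0.6931/0.085 = 8.155 min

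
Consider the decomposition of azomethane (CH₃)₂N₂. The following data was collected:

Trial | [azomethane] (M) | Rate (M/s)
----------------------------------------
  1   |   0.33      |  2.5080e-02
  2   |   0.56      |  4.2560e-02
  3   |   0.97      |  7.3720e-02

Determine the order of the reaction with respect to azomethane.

first order (1)

Step 1: Compare trials to find order n where rate₂/rate₁ = ([azomethane]₂/[azomethane]₁)^n
Step 2: rate₂/rate₁ = 4.2560e-02/2.5080e-02 = 1.697
Step 3: [azomethane]₂/[azomethane]₁ = 0.56/0.33 = 1.697
Step 4: n = ln(1.697)/ln(1.697) = 1.00 ≈ 1
Step 5: The reaction is first order in azomethane.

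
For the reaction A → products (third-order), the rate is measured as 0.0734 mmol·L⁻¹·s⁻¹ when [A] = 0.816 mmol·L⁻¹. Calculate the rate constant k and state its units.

0.1351 (mmol·L⁻¹)⁻²·s⁻¹

Step 1: rate = k[A]^3, so k = rate / [A]^3.
Step 2: k = 0.0734 / (0.816)^3 = 0.0734 / 0.5433.
Step 3: k = 0.1351 (mmol·L⁻¹)⁻²·s⁻¹.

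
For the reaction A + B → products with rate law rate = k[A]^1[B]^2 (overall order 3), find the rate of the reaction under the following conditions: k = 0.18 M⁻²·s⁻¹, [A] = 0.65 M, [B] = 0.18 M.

0.003791 M/s

Step 1: The rate law is rate = k[A]^1[B]^2, overall order = 1+2 = 3
Step 2: Substitute values: rate = 0.18 × (0.65)^1 × (0.18)^2
Step 3: rate = 0.18 × 0.65 × 0.0324 = 0.0037908 M/s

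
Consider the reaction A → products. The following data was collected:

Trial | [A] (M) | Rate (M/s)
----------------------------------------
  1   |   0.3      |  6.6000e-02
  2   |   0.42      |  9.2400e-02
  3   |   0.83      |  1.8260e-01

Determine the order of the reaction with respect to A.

first order (1)

Step 1: Compare trials to find order n where rate₂/rate₁ = ([A]₂/[A]₁)^n
Step 2: rate₂/rate₁ = 9.2400e-02/6.6000e-02 = 1.4
Step 3: [A]₂/[A]₁ = 0.42/0.3 = 1.4
Step 4: n = ln(1.4)/ln(1.4) = 1.00 ≈ 1
Step 5: The reaction is first order in A.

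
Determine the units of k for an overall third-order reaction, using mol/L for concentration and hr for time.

(mol/L)⁻²·hr⁻¹

Step 1: For overall order n, rate = k × (concentration)^n.
Step 2: Rate has units mol/L·hr⁻¹; concentration term has units (mol/L)^3.
Step 3: k = rate / (concentration)^n, so units of k = (mol/L)^(1-3)·hr⁻¹ = (mol/L)⁻²·hr⁻¹.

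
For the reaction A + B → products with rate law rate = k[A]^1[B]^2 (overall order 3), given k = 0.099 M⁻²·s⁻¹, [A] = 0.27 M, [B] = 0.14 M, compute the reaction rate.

0.0005239 M/s

Step 1: The rate law is rate = k[A]^1[B]^2, overall order = 1+2 = 3
Step 2: Substitute values: rate = 0.099 × (0.27)^1 × (0.14)^2
Step 3: rate = 0.099 × 0.27 × 0.0196 = 0.000523908 M/s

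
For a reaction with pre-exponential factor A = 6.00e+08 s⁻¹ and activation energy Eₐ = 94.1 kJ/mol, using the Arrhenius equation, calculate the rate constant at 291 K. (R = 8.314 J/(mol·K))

7.70e-09 s⁻¹

Step 1: Use the Arrhenius equation: k = A × exp(-Eₐ/RT)
Step 2: Convert Eₐ to J/mol: 94.1 kJ/mol = 94100 J/mol
Step 3: Calculate the exponent: -Eₐ/(RT) = -94100/(8.314 × 291) = -38.89436
Step 4: k = 6.00e+08 × exp(-38.89436)
Step 5: k = 6.00e+08 × 1.28349e-17 = 7.7009e-09 s⁻¹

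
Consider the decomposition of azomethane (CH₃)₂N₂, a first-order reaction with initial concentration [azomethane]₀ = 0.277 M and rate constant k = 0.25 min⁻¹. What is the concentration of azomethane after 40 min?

1.258e-05 M

Step 1: For a first-order reaction: [azomethane] = [azomethane]₀ × e^(-kt)
Step 2: [azomethane] = 0.277 × e^(-0.25 × 40)
Step 3: [azomethane] = 0.277 × e^(-10)
Step 4: [azomethane] = 0.277 × 4.53999e-05 = 1.258e-05 M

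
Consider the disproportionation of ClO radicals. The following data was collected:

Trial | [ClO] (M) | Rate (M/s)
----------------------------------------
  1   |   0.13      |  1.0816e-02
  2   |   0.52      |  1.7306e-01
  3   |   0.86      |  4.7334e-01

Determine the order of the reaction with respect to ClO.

second order (2)

Step 1: Compare trials to find order n where rate₂/rate₁ = ([ClO]₂/[ClO]₁)^n
Step 2: rate₂/rate₁ = 1.7306e-01/1.0816e-02 = 16
Step 3: [ClO]₂/[ClO]₁ = 0.52/0.13 = 4
Step 4: n = ln(16)/ln(4) = 2.00 ≈ 2
Step 5: The reaction is second order in ClO.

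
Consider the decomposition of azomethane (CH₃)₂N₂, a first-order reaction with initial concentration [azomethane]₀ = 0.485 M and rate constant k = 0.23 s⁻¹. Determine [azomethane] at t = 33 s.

0.0002452 M

Step 1: For a first-order reaction: [azomethane] = [azomethane]₀ × e^(-kt)
Step 2: [azomethane] = 0.485 × e^(-0.23 × 33)
Step 3: [azomethane] = 0.485 × e^(-7.59)
Step 4: [azomethane] = 0.485 × 0.000505481 = 0.0002452 M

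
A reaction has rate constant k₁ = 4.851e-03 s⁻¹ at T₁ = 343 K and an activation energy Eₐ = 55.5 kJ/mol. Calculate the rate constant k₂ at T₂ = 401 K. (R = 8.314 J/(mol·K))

8.098e-02 s⁻¹

Step 1: Use the two-temperature Arrhenius form: ln(k₂/k₁) = -Eₐ/R × (1/T₂ - 1/T₁)
Step 2: Convert Eₐ to J/mol: 55.5 kJ/mol = 55500 J/mol
Step 3: 1/T₂ - 1/T₁ = 1/401 - 1/343 = -4.216863e-04 K⁻¹
Step 4: ln(k₂/k₁) = -55500/8.314 × -4.216863e-04 = 2.81496
Step 5: k₂ = k₁ × exp(2.81496) = 4.851e-03 × 1.66925e+01 = 8.098e-02 s⁻¹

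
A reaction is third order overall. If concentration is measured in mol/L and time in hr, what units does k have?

(mol/L)⁻²·hr⁻¹

Step 1: For overall order n, rate = k × (concentration)^n.
Step 2: Rate has units mol/L·hr⁻¹; concentration term has units (mol/L)^3.
Step 3: k = rate / (concentration)^n, so units of k = (mol/L)^(1-3)·hr⁻¹ = (mol/L)⁻²·hr⁻¹.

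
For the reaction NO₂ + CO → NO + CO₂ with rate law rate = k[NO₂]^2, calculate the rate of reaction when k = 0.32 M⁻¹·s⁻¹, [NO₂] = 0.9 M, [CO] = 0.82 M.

0.2592 M/s

Step 1: The rate law is rate = k[NO₂]^2
Step 2: Note that the rate does not depend on [CO] (zero order in CO).
Step 3: rate = 0.32 × (0.9)^2 = 0.2592 M/s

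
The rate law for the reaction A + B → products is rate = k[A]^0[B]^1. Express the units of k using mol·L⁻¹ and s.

s⁻¹

Step 1: Overall order = 0 + 1 = 1.
Step 2: rate has units mol·L⁻¹·s⁻¹; [A]^0[B]^1 has units (mol·L⁻¹)^1.
Step 3: k = rate/([A]^0[B]^1), so units of k = (mol·L⁻¹)^(1-1)·s⁻¹ = s⁻¹.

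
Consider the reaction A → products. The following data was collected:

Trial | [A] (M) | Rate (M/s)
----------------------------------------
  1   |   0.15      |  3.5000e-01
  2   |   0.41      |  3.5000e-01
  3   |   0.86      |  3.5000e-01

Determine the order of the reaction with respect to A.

zeroth order (0)

Step 1: Compare trials - when concentration changes, rate stays constant.
Step 2: rate₂/rate₁ = 3.5000e-01/3.5000e-01 = 1
Step 3: [A]₂/[A]₁ = 0.41/0.15 = 2.733
Step 4: Since rate ratio ≈ (conc ratio)^0, the reaction is zeroth order.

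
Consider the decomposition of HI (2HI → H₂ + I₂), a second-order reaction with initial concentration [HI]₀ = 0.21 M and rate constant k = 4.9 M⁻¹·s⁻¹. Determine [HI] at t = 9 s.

0.02047 M

Step 1: For a second-order reaction: 1/[HI] = 1/[HI]₀ + kt
Step 2: 1/[HI] = 1/0.21 + 4.9 × 9
Step 3: 1/[HI] = 4.762 + 44.1 = 48.86
Step 4: [HI] = 1/48.86 = 0.02047 M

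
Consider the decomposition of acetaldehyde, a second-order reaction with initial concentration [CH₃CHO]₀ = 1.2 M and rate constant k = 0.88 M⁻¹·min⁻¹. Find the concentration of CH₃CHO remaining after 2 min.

0.3856 M

Step 1: For a second-order reaction: 1/[CH₃CHO] = 1/[CH₃CHO]₀ + kt
Step 2: 1/[CH₃CHO] = 1/1.2 + 0.88 × 2
Step 3: 1/[CH₃CHO] = 0.8333 + 1.76 = 2.593
Step 4: [CH₃CHO] = 1/2.593 = 0.3856 M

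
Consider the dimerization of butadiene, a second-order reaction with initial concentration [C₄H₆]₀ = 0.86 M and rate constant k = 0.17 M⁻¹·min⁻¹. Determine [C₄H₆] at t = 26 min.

0.1791 M

Step 1: For a second-order reaction: 1/[C₄H₆] = 1/[C₄H₆]₀ + kt
Step 2: 1/[C₄H₆] = 1/0.86 + 0.17 × 26
Step 3: 1/[C₄H₆] = 1.163 + 4.42 = 5.583
Step 4: [C₄H₆] = 1/5.583 = 0.1791 M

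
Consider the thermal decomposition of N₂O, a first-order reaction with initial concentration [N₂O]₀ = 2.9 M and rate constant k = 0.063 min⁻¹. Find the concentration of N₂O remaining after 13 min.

1.279 M

Step 1: For a first-order reaction: [N₂O] = [N₂O]₀ × e^(-kt)
Step 2: [N₂O] = 2.9 × e^(-0.063 × 13)
Step 3: [N₂O] = 2.9 × e^(-0.819)
Step 4: [N₂O] = 2.9 × 0.440872 = 1.279 M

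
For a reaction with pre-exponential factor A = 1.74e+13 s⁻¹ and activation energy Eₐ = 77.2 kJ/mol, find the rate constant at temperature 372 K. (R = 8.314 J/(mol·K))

2.51e+02 s⁻¹

Step 1: Use the Arrhenius equation: k = A × exp(-Eₐ/RT)
Step 2: Convert Eₐ to J/mol: 77.2 kJ/mol = 77200 J/mol
Step 3: Calculate the exponent: -Eₐ/(RT) = -77200/(8.314 × 372) = -24.96114
Step 4: k = 1.74e+13 × exp(-24.96114)
Step 5: k = 1.74e+13 × 1.44383e-11 = 2.5123e+02 s⁻¹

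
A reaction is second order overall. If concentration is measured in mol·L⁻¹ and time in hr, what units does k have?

(mol·L⁻¹)⁻¹·hr⁻¹

Step 1: For overall order n, rate = k × (concentration)^n.
Step 2: Rate has units mol·L⁻¹·hr⁻¹; concentration term has units (mol·L⁻¹)^2.
Step 3: k = rate / (concentration)^n, so units of k = (mol·L⁻¹)^(1-2)·hr⁻¹ = (mol·L⁻¹)⁻¹·hr⁻¹.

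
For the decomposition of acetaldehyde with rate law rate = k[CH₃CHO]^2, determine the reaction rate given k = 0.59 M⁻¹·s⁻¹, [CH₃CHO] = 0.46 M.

0.1248 M/s

Step 1: Identify the rate law: rate = k[CH₃CHO]^2
Step 2: Substitute values: rate = 0.59 × (0.46)^2
Step 3: Calculate: rate = 0.59 × 0.2116 = 0.124844 M/s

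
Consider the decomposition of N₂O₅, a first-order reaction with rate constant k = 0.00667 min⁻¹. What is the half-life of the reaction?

103.9 min

Step 1: For a first-order reaction, t₁/₂ = ln(2)/k
Step 2: t₁/₂ = ln(2)/0.00667
Step 3: t₁/₂ = 0.6931/0.00667 = 103.9 min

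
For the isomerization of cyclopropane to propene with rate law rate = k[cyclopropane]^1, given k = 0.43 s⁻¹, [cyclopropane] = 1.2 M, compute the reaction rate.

0.516 M/s

Step 1: Identify the rate law: rate = k[cyclopropane]^1
Step 2: Substitute values: rate = 0.43 × (1.2)^1
Step 3: Calculate: rate = 0.43 × 1.2 = 0.516 M/s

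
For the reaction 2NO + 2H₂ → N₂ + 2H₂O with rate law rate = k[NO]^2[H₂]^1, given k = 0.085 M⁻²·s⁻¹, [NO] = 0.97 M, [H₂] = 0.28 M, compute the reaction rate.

0.02239 M/s

Step 1: The rate law is rate = k[NO]^2[H₂]^1
Step 2: Substitute: rate = 0.085 × (0.97)^2 × (0.28)^1
Step 3: rate = 0.085 × 0.9409 × 0.28 = 0.0223934 M/s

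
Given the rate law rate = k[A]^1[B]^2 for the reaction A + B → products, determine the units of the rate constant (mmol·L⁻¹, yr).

(mmol·L⁻¹)⁻²·yr⁻¹

Step 1: Overall order = 1 + 2 = 3.
Step 2: rate has units mmol·L⁻¹·yr⁻¹; [A]^1[B]^2 has units (mmol·L⁻¹)^3.
Step 3: k = rate/([A]^1[B]^2), so units of k = (mmol·L⁻¹)^(1-3)·yr⁻¹ = (mmol·L⁻¹)⁻²·yr⁻¹.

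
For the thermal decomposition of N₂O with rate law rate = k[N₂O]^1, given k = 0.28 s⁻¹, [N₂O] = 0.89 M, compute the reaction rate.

0.2492 M/s

Step 1: Identify the rate law: rate = k[N₂O]^1
Step 2: Substitute values: rate = 0.28 × (0.89)^1
Step 3: Calculate: rate = 0.28 × 0.89 = 0.2492 M/s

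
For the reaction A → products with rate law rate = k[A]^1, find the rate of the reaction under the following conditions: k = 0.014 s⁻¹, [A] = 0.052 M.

0.000728 M/s

Step 1: Identify the rate law: rate = k[A]^1
Step 2: Substitute values: rate = 0.014 × (0.052)^1
Step 3: Calculate: rate = 0.014 × 0.052 = 0.000728 M/s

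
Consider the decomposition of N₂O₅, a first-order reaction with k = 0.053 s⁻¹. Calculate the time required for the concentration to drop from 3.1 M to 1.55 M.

13.08 s

Step 1: For first-order: t = ln([N₂O₅]₀/[N₂O₅])/k
Step 2: t = ln(3.1/1.55)/0.053
Step 3: t = ln(2)/0.053
Step 4: t = 0.6931/0.053 = 13.08 s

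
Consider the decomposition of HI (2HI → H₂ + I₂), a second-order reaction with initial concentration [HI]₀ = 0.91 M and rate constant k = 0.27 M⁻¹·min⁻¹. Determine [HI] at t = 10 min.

0.2632 M

Step 1: For a second-order reaction: 1/[HI] = 1/[HI]₀ + kt
Step 2: 1/[HI] = 1/0.91 + 0.27 × 10
Step 3: 1/[HI] = 1.099 + 2.7 = 3.799
Step 4: [HI] = 1/3.799 = 0.2632 M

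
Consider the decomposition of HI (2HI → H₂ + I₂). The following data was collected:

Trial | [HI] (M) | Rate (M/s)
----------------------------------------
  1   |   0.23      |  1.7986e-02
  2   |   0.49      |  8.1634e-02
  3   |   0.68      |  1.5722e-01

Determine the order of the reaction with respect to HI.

second order (2)

Step 1: Compare trials to find order n where rate₂/rate₁ = ([HI]₂/[HI]₁)^n
Step 2: rate₂/rate₁ = 8.1634e-02/1.7986e-02 = 4.539
Step 3: [HI]₂/[HI]₁ = 0.49/0.23 = 2.13
Step 4: n = ln(4.539)/ln(2.13) = 2.00 ≈ 2
Step 5: The reaction is second order in HI.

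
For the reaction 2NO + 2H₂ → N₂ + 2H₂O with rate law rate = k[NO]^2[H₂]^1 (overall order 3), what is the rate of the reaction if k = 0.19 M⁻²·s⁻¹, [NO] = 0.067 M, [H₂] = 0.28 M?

0.0002388 M/s

Step 1: The rate law is rate = k[NO]^2[H₂]^1, overall order = 2+1 = 3
Step 2: Substitute values: rate = 0.19 × (0.067)^2 × (0.28)^1
Step 3: rate = 0.19 × 0.004489 × 0.28 = 0.000238815 M/s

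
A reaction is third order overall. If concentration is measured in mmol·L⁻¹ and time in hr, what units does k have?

(mmol·L⁻¹)⁻²·hr⁻¹

Step 1: For overall order n, rate = k × (concentration)^n.
Step 2: Rate has units mmol·L⁻¹·hr⁻¹; concentration term has units (mmol·L⁻¹)^3.
Step 3: k = rate / (concentration)^n, so units of k = (mmol·L⁻¹)^(1-3)·hr⁻¹ = (mmol·L⁻¹)⁻²·hr⁻¹.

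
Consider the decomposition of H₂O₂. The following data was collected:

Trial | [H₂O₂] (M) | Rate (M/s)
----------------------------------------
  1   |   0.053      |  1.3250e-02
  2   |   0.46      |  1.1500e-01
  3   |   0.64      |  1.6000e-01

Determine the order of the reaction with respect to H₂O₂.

first order (1)

Step 1: Compare trials to find order n where rate₂/rate₁ = ([H₂O₂]₂/[H₂O₂]₁)^n
Step 2: rate₂/rate₁ = 1.1500e-01/1.3250e-02 = 8.679
Step 3: [H₂O₂]₂/[H₂O₂]₁ = 0.46/0.053 = 8.679
Step 4: n = ln(8.679)/ln(8.679) = 1.00 ≈ 1
Step 5: The reaction is first order in H₂O₂.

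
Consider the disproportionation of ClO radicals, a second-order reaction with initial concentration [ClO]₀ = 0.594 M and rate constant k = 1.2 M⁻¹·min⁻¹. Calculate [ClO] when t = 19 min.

0.04084 M

Step 1: For a second-order reaction: 1/[ClO] = 1/[ClO]₀ + kt
Step 2: 1/[ClO] = 1/0.594 + 1.2 × 19
Step 3: 1/[ClO] = 1.684 + 22.8 = 24.48
Step 4: [ClO] = 1/24.48 = 0.04084 M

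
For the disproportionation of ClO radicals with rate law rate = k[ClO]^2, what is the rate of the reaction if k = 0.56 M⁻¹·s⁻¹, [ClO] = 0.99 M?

0.5489 M/s

Step 1: Identify the rate law: rate = k[ClO]^2
Step 2: Substitute values: rate = 0.56 × (0.99)^2
Step 3: Calculate: rate = 0.56 × 0.9801 = 0.548856 M/s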